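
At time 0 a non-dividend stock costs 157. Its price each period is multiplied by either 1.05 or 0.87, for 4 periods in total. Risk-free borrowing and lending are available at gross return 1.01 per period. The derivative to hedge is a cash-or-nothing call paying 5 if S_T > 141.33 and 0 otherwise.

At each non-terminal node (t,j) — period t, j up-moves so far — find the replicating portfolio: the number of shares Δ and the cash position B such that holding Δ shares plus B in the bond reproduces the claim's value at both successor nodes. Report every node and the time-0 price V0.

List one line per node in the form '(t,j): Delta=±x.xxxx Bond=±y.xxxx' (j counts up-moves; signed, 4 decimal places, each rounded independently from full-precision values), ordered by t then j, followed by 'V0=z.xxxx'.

(0,0): Delta=0.0693 Bond=-7.1052
(1,0): Delta=0.1206 Bond=-14.1894
(1,1): Delta=0.0571 Bond=-5.1725
(2,0): Delta=0.0000 Bond=0.0000
(2,1): Delta=0.1492 Bond=-18.4259
(2,2): Delta=0.0353 Bond=-1.4523
(3,0): Delta=0.0000 Bond=0.0000
(3,1): Delta=0.0000 Bond=0.0000
(3,2): Delta=0.1845 Bond=-23.9274
(3,3): Delta=0.0000 Bond=4.9505
V0=3.7679

Risk-neutral probability p* = (R−d)/(u−d) = (1.01−0.87)/(1.05−0.87) = 0.7778.
At expiry t=4: V(4,0)=0.0000, V(4,1)=0.0000, V(4,2)=0.0000, V(4,3)=5.0000, V(4,4)=5.0000
(3,0): S=103.3850. Δ = (V_up−V_dn)/(S_up−S_dn) = (0.0000−0.0000)/(108.5542−89.9449) = 0.0000. V = [p*·0.0000 + (1−p*)·0.0000]/1.01 = 0.0000. B = V − Δ·S = 0.0000.
(3,1): S=124.7750. Δ = (V_up−V_dn)/(S_up−S_dn) = (0.0000−0.0000)/(131.0137−108.5542) = 0.0000. V = [p*·0.0000 + (1−p*)·0.0000]/1.01 = 0.0000. B = V − Δ·S = 0.0000.
(3,2): S=150.5905. Δ = (V_up−V_dn)/(S_up−S_dn) = (5.0000−0.0000)/(158.1200−131.0137) = 0.1845. V = [p*·5.0000 + (1−p*)·0.0000]/1.01 = 3.8504. B = V − Δ·S = -23.9274.
(3,3): S=181.7471. Δ = (V_up−V_dn)/(S_up−S_dn) = (5.0000−5.0000)/(190.8345−158.1200) = 0.0000. V = [p*·5.0000 + (1−p*)·5.0000]/1.01 = 4.9505. B = V − Δ·S = 4.9505.
(2,0): S=118.8333. Δ = (V_up−V_dn)/(S_up−S_dn) = (0.0000−0.0000)/(124.7750−103.3850) = 0.0000. V = [p*·0.0000 + (1−p*)·0.0000]/1.01 = 0.0000. B = V − Δ·S = 0.0000.
(2,1): S=143.4195. Δ = (V_up−V_dn)/(S_up−S_dn) = (3.8504−0.0000)/(150.5905−124.7750) = 0.1492. V = [p*·3.8504 + (1−p*)·0.0000]/1.01 = 2.9651. B = V − Δ·S = -18.4259.
(2,2): S=173.0925. Δ = (V_up−V_dn)/(S_up−S_dn) = (4.9505−3.8504)/(181.7471−150.5905) = 0.0353. V = [p*·4.9505 + (1−p*)·3.8504]/1.01 = 4.6594. B = V − Δ·S = -1.4523.
(1,0): S=136.5900. Δ = (V_up−V_dn)/(S_up−S_dn) = (2.9651−0.0000)/(143.4195−118.8333) = 0.1206. V = [p*·2.9651 + (1−p*)·0.0000]/1.01 = 2.2833. B = V − Δ·S = -14.1894.
(1,1): S=164.8500. Δ = (V_up−V_dn)/(S_up−S_dn) = (4.6594−2.9651)/(173.0925−143.4195) = 0.0571. V = [p*·4.6594 + (1−p*)·2.9651]/1.01 = 4.2405. B = V − Δ·S = -5.1725.
(0,0): S=157.0000. Δ = (V_up−V_dn)/(S_up−S_dn) = (4.2405−2.2833)/(164.8500−136.5900) = 0.0693. V = [p*·4.2405 + (1−p*)·2.2833]/1.01 = 3.7679. B = V − Δ·S = -7.1052.
Self-financing check: at every node Δ·S+B equals the discounted successor values.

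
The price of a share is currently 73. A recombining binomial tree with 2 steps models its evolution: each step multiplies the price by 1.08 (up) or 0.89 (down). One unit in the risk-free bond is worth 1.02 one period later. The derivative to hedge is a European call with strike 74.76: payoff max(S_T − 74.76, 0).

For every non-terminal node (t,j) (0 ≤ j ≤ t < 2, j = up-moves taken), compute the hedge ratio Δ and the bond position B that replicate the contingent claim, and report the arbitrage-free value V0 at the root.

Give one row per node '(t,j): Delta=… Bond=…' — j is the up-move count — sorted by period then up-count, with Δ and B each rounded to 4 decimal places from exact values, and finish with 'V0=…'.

(0,0): Delta=0.5024 Bond=-31.9981
(1,0): Delta=0.0000 Bond=0.0000
(1,1): Delta=0.6934 Bond=-47.7018
V0=4.6739

No-arbitrage ⇒ martingale measure with p* = (R−d)/(u−d) = 0.6842.
Payoff layer (t=2): V(2,0)=0.0000, V(2,1)=0.0000, V(2,2)=10.3872
(1,0): S=64.9700. Δ = (V_up−V_dn)/(S_up−S_dn) = (0.0000−0.0000)/(70.1676−57.8233) = 0.0000. V = [p*·0.0000 + (1−p*)·0.0000]/1.02 = 0.0000. B = V − Δ·S = 0.0000.
(1,1): S=78.8400. Δ = (V_up−V_dn)/(S_up−S_dn) = (10.3872−0.0000)/(85.1472−70.1676) = 0.6934. V = [p*·10.3872 + (1−p*)·0.0000]/1.02 = 6.9677. B = V − Δ·S = -47.7018.
(0,0): S=73.0000. Δ = (V_up−V_dn)/(S_up−S_dn) = (6.9677−0.0000)/(78.8400−64.9700) = 0.5024. V = [p*·6.9677 + (1−p*)·0.0000]/1.02 = 4.6739. B = V − Δ·S = -31.9981.
Check: Δ(0,0)·S0 + B(0,0) = 4.6739 = V0.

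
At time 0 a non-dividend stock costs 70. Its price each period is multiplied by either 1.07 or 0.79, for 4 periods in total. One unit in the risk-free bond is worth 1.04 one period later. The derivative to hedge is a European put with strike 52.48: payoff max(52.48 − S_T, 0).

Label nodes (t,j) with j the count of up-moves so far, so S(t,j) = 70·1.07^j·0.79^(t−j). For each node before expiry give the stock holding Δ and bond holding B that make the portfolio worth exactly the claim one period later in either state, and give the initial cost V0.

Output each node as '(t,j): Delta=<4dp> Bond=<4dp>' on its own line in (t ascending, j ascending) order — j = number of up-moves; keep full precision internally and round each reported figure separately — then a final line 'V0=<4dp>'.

(0,0): Delta=-0.0474 Bond=3.4960
(1,0): Delta=-0.2734 Bond=16.1316
(1,1): Delta=-0.0274 Bond=2.1363
(2,0): Delta=-1.0000 Bond=48.5207
(2,1): Delta=-0.2090 Bond=12.9676
(2,2): Delta=-0.0113 Bond=0.9323
(3,0): Delta=-1.0000 Bond=50.4615
(3,1): Delta=-1.0000 Bond=50.4615
(3,2): Delta=-0.1389 Bond=9.0493
(3,3): Delta=0.0000 Bond=0.0000
V0=0.1768

The replicating-portfolio and risk-neutral prices coincide; use p* = (1.04−0.79)/(1.07−0.79) = 0.8929 for the latter.
Terminal payoffs: V(4,0)=25.2149, V(4,1)=15.5514, V(4,2)=2.4628, V(4,3)=0.0000, V(4,4)=0.0000
  t=3,j=0: stock 34.5127 → up 36.9286 (V=15.5514), down 27.2651 (V=25.2149). Price 15.9488; hedge Δ=-1.0000, bond B=50.4615.
  t=3,j=1: stock 46.7451 → up 50.0172 (V=2.4628), down 36.9286 (V=15.5514). Price 3.7164; hedge Δ=-1.0000, bond B=50.4615.
  t=3,j=2: stock 63.3130 → up 67.7449 (V=0.0000), down 50.0172 (V=2.4628). Price 0.2537; hedge Δ=-0.1389, bond B=9.0493.
  t=3,j=3: stock 85.7530 → up 91.7557 (V=0.0000), down 67.7449 (V=0.0000). Price 0.0000; hedge Δ=0.0000, bond B=0.0000.
  t=2,j=0: stock 43.6870 → up 46.7451 (V=3.7164), down 34.5127 (V=15.9488). Price 4.8337; hedge Δ=-1.0000, bond B=48.5207.
  t=2,j=1: stock 59.1710 → up 63.3130 (V=0.2537), down 46.7451 (V=3.7164). Price 0.6007; hedge Δ=-0.2090, bond B=12.9676.
  t=2,j=2: stock 80.1430 → up 85.7530 (V=0.0000), down 63.3130 (V=0.2537). Price 0.0261; hedge Δ=-0.0113, bond B=0.9323.
  t=1,j=0: stock 55.3000 → up 59.1710 (V=0.6007), down 43.6870 (V=4.8337). Price 1.0137; hedge Δ=-0.2734, bond B=16.1316.
  t=1,j=1: stock 74.9000 → up 80.1430 (V=0.0261), down 59.1710 (V=0.6007). Price 0.0843; hedge Δ=-0.0274, bond B=2.1363.
  t=0,j=0: stock 70.0000 → up 74.9000 (V=0.0843), down 55.3000 (V=1.0137). Price 0.1768; hedge Δ=-0.0474, bond B=3.4960.
Each (Δ,B) replicates both successor values, so the strategy is self-financing and V0 is arbitrage-free.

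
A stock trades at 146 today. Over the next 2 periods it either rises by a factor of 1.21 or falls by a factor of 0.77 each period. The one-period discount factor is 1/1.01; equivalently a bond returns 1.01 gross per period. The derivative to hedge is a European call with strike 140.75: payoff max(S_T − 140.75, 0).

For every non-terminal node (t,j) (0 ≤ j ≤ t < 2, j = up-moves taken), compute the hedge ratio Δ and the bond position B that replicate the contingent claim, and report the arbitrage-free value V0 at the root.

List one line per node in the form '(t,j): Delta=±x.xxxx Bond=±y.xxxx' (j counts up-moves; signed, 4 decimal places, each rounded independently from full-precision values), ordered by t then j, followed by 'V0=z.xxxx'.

Risk-neutral probability p* = (R−d)/(u−d) = (1.01−0.77)/(1.21−0.77) = 0.5455.
Payoff layer (t=2): V(2,0)=0.0000, V(2,1)=0.0000, V(2,2)=73.0086
Node (1,0) S=112.4200: V=(p*·0.0000+(1−p*)·0.0000)/1.01=0.0000; Δ=(0.0000−0.0000)/(136.0282−86.5634)=0.0000; B=V−Δ·S=0.0000
Node (1,1) S=176.6600: V=(p*·73.0086+(1−p*)·0.0000)/1.01=39.4286; Δ=(73.0086−0.0000)/(213.7586−136.0282)=0.9393; B=V−Δ·S=-126.5000
Node (0,0) S=146.0000: V=(p*·39.4286+(1−p*)·0.0000)/1.01=21.2936; Δ=(39.4286−0.0000)/(176.6600−112.4200)=0.6138; B=V−Δ·S=-68.3169
Root portfolio cost Δ·146+B reproduces V0=21.2936.

(0,0): Delta=0.6138 Bond=-68.3169
(1,0): Delta=0.0000 Bond=0.0000
(1,1): Delta=0.9393 Bond=-126.5000
V0=21.2936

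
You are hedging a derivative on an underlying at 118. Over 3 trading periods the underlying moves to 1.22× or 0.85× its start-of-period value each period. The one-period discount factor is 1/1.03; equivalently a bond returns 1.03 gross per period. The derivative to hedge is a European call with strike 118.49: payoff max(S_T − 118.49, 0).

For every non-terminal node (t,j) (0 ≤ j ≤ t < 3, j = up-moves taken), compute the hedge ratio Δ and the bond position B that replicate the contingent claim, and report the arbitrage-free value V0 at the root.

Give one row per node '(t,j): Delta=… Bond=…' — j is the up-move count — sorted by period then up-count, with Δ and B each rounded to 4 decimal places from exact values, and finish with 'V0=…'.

Under the risk-neutral measure, an up-move has probability p* = (R−d)/(u−d) = 0.4865 and values discount at R = 1.03.
At expiry t=3: V(3,0)=0.0000, V(3,1)=0.0000, V(3,2)=30.7965, V(3,3)=95.7801
  t=2,j=0: stock 85.2550 → up 104.0111 (V=0.0000), down 72.4667 (V=0.0000). Price 0.0000; hedge Δ=0.0000, bond B=0.0000.
  t=2,j=1: stock 122.3660 → up 149.2865 (V=30.7965), down 104.0111 (V=0.0000). Price 14.5457; hedge Δ=0.6802, bond B=-68.6881.
  t=2,j=2: stock 175.6312 → up 214.2701 (V=95.7801), down 149.2865 (V=30.7965). Price 60.5924; hedge Δ=1.0000, bond B=-115.0388.
  t=1,j=0: stock 100.3000 → up 122.3660 (V=14.5457), down 85.2550 (V=0.0000). Price 6.8702; hedge Δ=0.3920, bond B=-32.4426.
  t=1,j=1: stock 143.9600 → up 175.6312 (V=60.5924), down 122.3660 (V=14.5457). Price 35.8707; hedge Δ=0.8645, bond B=-88.5797.
  t=0,j=0: stock 118.0000 → up 143.9600 (V=35.8707), down 100.3000 (V=6.8702). Price 20.3675; hedge Δ=0.6642, bond B=-58.0122.
Root portfolio cost Δ·118+B reproduces V0=20.3675.

(0,0): Delta=0.6642 Bond=-58.0122
(1,0): Delta=0.3920 Bond=-32.4426
(1,1): Delta=0.8645 Bond=-88.5797
(2,0): Delta=0.0000 Bond=0.0000
(2,1): Delta=0.6802 Bond=-68.6881
(2,2): Delta=1.0000 Bond=-115.0388
V0=20.3675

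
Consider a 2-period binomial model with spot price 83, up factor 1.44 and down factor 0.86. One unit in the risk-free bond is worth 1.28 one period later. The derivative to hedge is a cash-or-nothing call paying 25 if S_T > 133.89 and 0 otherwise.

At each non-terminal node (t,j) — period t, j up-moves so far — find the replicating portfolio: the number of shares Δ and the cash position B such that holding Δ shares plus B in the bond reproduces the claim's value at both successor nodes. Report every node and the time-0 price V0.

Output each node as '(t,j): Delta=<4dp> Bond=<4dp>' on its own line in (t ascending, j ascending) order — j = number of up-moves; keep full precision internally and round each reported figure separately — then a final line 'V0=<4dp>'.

(0,0): Delta=0.2938 Bond=-16.3837
(1,0): Delta=0.0000 Bond=0.0000
(1,1): Delta=0.3606 Bond=-28.9601
V0=8.0013

Since d<R<u, set p* = (R−d)/(u−d) = 0.7241; price each node as the discounted p*-expectation of its children.
Payoff layer (t=2): V(2,0)=0.0000, V(2,1)=0.0000, V(2,2)=25.0000
(1,0): S=71.3800. Δ = (V_up−V_dn)/(S_up−S_dn) = (0.0000−0.0000)/(102.7872−61.3868) = 0.0000. V = [p*·0.0000 + (1−p*)·0.0000]/1.28 = 0.0000. B = V − Δ·S = 0.0000.
(1,1): S=119.5200. Δ = (V_up−V_dn)/(S_up−S_dn) = (25.0000−0.0000)/(172.1088−102.7872) = 0.3606. V = [p*·25.0000 + (1−p*)·0.0000]/1.28 = 14.1433. B = V − Δ·S = -28.9601.
(0,0): S=83.0000. Δ = (V_up−V_dn)/(S_up−S_dn) = (14.1433−0.0000)/(119.5200−71.3800) = 0.2938. V = [p*·14.1433 + (1−p*)·0.0000]/1.28 = 8.0013. B = V − Δ·S = -16.3837.
Root portfolio cost Δ·83+B reproduces V0=8.0013.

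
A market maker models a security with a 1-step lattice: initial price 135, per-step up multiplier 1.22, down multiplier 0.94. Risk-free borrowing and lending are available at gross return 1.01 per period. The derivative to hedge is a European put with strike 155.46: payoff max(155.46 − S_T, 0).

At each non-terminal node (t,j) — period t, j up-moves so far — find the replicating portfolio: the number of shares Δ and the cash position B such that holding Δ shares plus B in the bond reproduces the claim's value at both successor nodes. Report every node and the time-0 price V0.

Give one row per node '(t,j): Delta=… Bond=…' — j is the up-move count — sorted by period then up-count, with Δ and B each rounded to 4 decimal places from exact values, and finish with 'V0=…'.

No-arbitrage ⇒ martingale measure with p* = (R−d)/(u−d) = 0.2500.
At expiry t=1: V(1,0)=28.5600, V(1,1)=0.0000
Node (0,0) S=135.0000: V=(p*·0.0000+(1−p*)·28.5600)/1.01=21.2079; Δ=(0.0000−28.5600)/(164.7000−126.9000)=-0.7556; B=V−Δ·S=123.2079
Root portfolio cost Δ·135+B reproduces V0=21.2079.

(0,0): Delta=-0.7556 Bond=123.2079
V0=21.2079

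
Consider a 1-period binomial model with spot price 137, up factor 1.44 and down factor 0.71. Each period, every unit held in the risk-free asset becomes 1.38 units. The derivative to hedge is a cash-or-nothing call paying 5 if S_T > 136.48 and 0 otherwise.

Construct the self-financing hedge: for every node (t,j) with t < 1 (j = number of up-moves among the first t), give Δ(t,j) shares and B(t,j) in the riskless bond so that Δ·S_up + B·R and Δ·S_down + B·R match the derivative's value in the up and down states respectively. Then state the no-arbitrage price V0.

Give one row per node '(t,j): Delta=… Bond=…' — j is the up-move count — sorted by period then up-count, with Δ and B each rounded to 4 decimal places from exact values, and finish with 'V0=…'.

(0,0): Delta=0.0500 Bond=-3.5239
V0=3.3254

No-arbitrage ⇒ martingale measure with p* = (R−d)/(u−d) = 0.9178.
Terminal values V(1,·): V(1,0)=0.0000, V(1,1)=5.0000
Node (0,0) S=137.0000: V=(p*·5.0000+(1−p*)·0.0000)/1.38=3.3254; Δ=(5.0000−0.0000)/(197.2800−97.2700)=0.0500; B=V−Δ·S=-3.5239
Root portfolio cost Δ·137+B reproduces V0=3.3254.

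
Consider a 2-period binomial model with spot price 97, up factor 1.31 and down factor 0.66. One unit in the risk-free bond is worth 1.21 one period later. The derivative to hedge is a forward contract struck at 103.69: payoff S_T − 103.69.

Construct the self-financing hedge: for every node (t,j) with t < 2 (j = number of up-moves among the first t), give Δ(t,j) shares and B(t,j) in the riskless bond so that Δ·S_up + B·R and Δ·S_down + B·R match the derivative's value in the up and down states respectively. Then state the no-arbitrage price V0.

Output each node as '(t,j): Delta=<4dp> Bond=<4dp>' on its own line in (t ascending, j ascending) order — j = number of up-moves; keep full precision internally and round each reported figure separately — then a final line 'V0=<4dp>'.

(0,0): Delta=1.0000 Bond=-70.8217
(1,0): Delta=1.0000 Bond=-85.6942
(1,1): Delta=1.0000 Bond=-85.6942
V0=26.1783

The replicating-portfolio and risk-neutral prices coincide; use p* = (1.21−0.66)/(1.31−0.66) = 0.8462 for the latter.
Payoff layer (t=2): V(2,0)=-61.4368, V(2,1)=-19.8238, V(2,2)=62.7717
  t=1,j=0: stock 64.0200 → up 83.8662 (V=-19.8238), down 42.2532 (V=-61.4368). Price -21.6742; hedge Δ=1.0000, bond B=-85.6942.
  t=1,j=1: stock 127.0700 → up 166.4617 (V=62.7717), down 83.8662 (V=-19.8238). Price 41.3758; hedge Δ=1.0000, bond B=-85.6942.
  t=0,j=0: stock 97.0000 → up 127.0700 (V=41.3758), down 64.0200 (V=-21.6742). Price 26.1783; hedge Δ=1.0000, bond B=-70.8217.
Self-financing check: at every node Δ·S+B equals the discounted successor values.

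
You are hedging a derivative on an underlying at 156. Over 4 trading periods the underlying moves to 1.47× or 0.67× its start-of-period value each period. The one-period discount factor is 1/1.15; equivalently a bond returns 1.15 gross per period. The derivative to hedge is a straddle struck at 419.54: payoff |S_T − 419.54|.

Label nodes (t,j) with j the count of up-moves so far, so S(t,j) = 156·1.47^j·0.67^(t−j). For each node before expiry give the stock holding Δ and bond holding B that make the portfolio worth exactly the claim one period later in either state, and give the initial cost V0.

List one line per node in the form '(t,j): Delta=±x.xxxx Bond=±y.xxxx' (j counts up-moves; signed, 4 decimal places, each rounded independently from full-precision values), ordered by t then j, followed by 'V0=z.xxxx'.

(0,0): Delta=-0.2969 Bond=175.9741
(1,0): Delta=-1.0000 Bond=275.8544
(1,1): Delta=-0.0833 Bond=153.3809
(2,0): Delta=-1.0000 Bond=317.2325
(2,1): Delta=-1.0000 Bond=317.2325
(2,2): Delta=0.1952 Bond=82.4917
(3,0): Delta=-1.0000 Bond=364.8174
(3,1): Delta=-1.0000 Bond=364.8174
(3,2): Delta=-1.0000 Bond=364.8174
(3,3): Delta=0.5584 Bond=-85.1025
V0=129.6519

Under the risk-neutral measure, an up-move has probability p* = (R−d)/(u−d) = 0.6000 and values discount at R = 1.15.
At expiry t=4: V(4,0)=388.1043, V(4,1)=350.5690, V(4,2)=268.2156, V(4,3)=87.5298, V(4,4)=308.9003
  t=3,j=0: stock 46.9190 → up 68.9710 (V=350.5690), down 31.4357 (V=388.1043). Price 317.8984; hedge Δ=-1.0000, bond B=364.8174.
  t=3,j=1: stock 102.9417 → up 151.3244 (V=268.2156), down 68.9710 (V=350.5690). Price 261.8756; hedge Δ=-1.0000, bond B=364.8174.
  t=3,j=2: stock 225.8573 → up 332.0102 (V=87.5298), down 151.3244 (V=268.2156). Price 138.9601; hedge Δ=-1.0000, bond B=364.8174.
  t=3,j=3: stock 495.5376 → up 728.4403 (V=308.9003), down 332.0102 (V=87.5298). Price 191.6105; hedge Δ=0.5584, bond B=-85.1025.
  t=2,j=0: stock 70.0284 → up 102.9417 (V=261.8756), down 46.9190 (V=317.8984). Price 247.2041; hedge Δ=-1.0000, bond B=317.2325.
  t=2,j=1: stock 153.6444 → up 225.8573 (V=138.9601), down 102.9417 (V=261.8756). Price 163.5881; hedge Δ=-1.0000, bond B=317.2325.
  t=2,j=2: stock 337.1004 → up 495.5376 (V=191.6105), down 225.8573 (V=138.9601). Price 148.3047; hedge Δ=0.1952, bond B=82.4917.
  t=1,j=0: stock 104.5200 → up 153.6444 (V=163.5881), down 70.0284 (V=247.2041). Price 171.3344; hedge Δ=-1.0000, bond B=275.8544.
  t=1,j=1: stock 229.3200 → up 337.1004 (V=148.3047), down 153.6444 (V=163.5881). Price 134.2766; hedge Δ=-0.0833, bond B=153.3809.
  t=0,j=0: stock 156.0000 → up 229.3200 (V=134.2766), down 104.5200 (V=171.3344). Price 129.6519; hedge Δ=-0.2969, bond B=175.9741.
Each (Δ,B) replicates both successor values, so the strategy is self-financing and V0 is arbitrage-free.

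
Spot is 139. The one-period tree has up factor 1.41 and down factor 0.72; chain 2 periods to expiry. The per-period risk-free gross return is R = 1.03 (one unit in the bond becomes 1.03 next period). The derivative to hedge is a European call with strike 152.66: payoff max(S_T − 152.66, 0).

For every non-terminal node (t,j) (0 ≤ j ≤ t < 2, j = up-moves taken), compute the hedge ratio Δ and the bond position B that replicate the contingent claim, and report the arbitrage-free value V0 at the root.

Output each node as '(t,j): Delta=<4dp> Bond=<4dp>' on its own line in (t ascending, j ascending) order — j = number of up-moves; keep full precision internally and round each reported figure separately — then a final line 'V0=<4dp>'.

Under the risk-neutral measure, an up-move has probability p* = (R−d)/(u−d) = 0.4493 and values discount at R = 1.03.
Payoff layer (t=2): V(2,0)=0.0000, V(2,1)=0.0000, V(2,2)=123.6859
  t=1,j=0: stock 100.0800 → up 141.1128 (V=0.0000), down 72.0576 (V=0.0000). Price 0.0000; hedge Δ=0.0000, bond B=0.0000.
  t=1,j=1: stock 195.9900 → up 276.3459 (V=123.6859), down 141.1128 (V=0.0000). Price 53.9505; hedge Δ=0.9146, bond B=-125.3044.
  t=0,j=0: stock 139.0000 → up 195.9900 (V=53.9505), down 100.0800 (V=0.0000). Price 23.5327; hedge Δ=0.5625, bond B=-54.6565.
Check: Δ(0,0)·S0 + B(0,0) = 23.5327 = V0.

(0,0): Delta=0.5625 Bond=-54.6565
(1,0): Delta=0.0000 Bond=0.0000
(1,1): Delta=0.9146 Bond=-125.3044
V0=23.5327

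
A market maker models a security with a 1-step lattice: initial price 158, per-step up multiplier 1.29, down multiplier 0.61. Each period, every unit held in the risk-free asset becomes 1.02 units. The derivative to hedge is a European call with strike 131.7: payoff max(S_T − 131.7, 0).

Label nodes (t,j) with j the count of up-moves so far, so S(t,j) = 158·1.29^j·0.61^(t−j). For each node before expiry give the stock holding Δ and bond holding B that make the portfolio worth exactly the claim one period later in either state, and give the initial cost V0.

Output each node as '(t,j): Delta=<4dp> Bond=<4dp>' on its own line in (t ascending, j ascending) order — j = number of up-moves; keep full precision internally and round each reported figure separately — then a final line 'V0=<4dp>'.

Since d<R<u, set p* = (R−d)/(u−d) = 0.6029; price each node as the discounted p*-expectation of its children.
Terminal payoffs: V(1,0)=0.0000, V(1,1)=72.1200
(0,0): S=158.0000. Δ = (V_up−V_dn)/(S_up−S_dn) = (72.1200−0.0000)/(203.8200−96.3800) = 0.6713. V = [p*·72.1200 + (1−p*)·0.0000]/1.02 = 42.6315. B = V − Δ·S = -63.4273.
Self-financing check: at every node Δ·S+B equals the discounted successor values.

(0,0): Delta=0.6713 Bond=-63.4273
V0=42.6315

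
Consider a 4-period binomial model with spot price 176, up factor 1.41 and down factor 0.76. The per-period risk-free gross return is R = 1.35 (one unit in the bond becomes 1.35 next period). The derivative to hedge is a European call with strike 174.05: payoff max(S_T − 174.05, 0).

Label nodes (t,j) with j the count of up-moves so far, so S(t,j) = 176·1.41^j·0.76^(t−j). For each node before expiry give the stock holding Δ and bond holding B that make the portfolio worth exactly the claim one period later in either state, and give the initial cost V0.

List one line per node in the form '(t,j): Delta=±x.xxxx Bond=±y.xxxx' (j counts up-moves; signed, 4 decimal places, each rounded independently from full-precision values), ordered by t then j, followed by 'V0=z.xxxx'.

(0,0): Delta=0.9945 Bond=-51.3730
(1,0): Delta=0.9284 Bond=-60.5183
(1,1): Delta=0.9981 Bond=-70.2521
(2,0): Delta=0.2855 Bond=-16.3376
(2,1): Delta=0.9637 Bond=-88.3467
(2,2): Delta=1.0000 Bond=-95.5007
(3,0): Delta=0.0000 Bond=0.0000
(3,1): Delta=0.3011 Bond=-24.2988
(3,2): Delta=1.0000 Bond=-128.9259
(3,3): Delta=1.0000 Bond=-128.9259
V0=123.6576

Under the risk-neutral measure, an up-move has probability p* = (R−d)/(u−d) = 0.9077 and values discount at R = 1.35.
Payoff layer (t=4): V(4,0)=0.0000, V(4,1)=0.0000, V(4,2)=28.0555, V(4,3)=200.9088, V(4,4)=521.5973
(3,0): S=77.2598. Δ = (V_up−V_dn)/(S_up−S_dn) = (0.0000−0.0000)/(108.9363−58.7174) = 0.0000. V = [p*·0.0000 + (1−p*)·0.0000]/1.35 = 0.0000. B = V − Δ·S = 0.0000.
(3,1): S=143.3372. Δ = (V_up−V_dn)/(S_up−S_dn) = (28.0555−0.0000)/(202.1055−108.9363) = 0.3011. V = [p*·28.0555 + (1−p*)·0.0000]/1.35 = 18.8635. B = V − Δ·S = -24.2988.
(3,2): S=265.9283. Δ = (V_up−V_dn)/(S_up−S_dn) = (200.9088−28.0555)/(374.9588−202.1055) = 1.0000. V = [p*·200.9088 + (1−p*)·28.0555]/1.35 = 137.0023. B = V − Δ·S = -128.9259.
(3,3): S=493.3669. Δ = (V_up−V_dn)/(S_up−S_dn) = (521.5973−200.9088)/(695.6473−374.9588) = 1.0000. V = [p*·521.5973 + (1−p*)·200.9088]/1.35 = 364.4410. B = V − Δ·S = -128.9259.
(2,0): S=101.6576. Δ = (V_up−V_dn)/(S_up−S_dn) = (18.8635−0.0000)/(143.3372−77.2598) = 0.2855. V = [p*·18.8635 + (1−p*)·0.0000]/1.35 = 12.6832. B = V − Δ·S = -16.3376.
(2,1): S=188.6016. Δ = (V_up−V_dn)/(S_up−S_dn) = (137.0023−18.8635)/(265.9283−143.3372) = 0.9637. V = [p*·137.0023 + (1−p*)·18.8635]/1.35 = 93.4053. B = V − Δ·S = -88.3467.
(2,2): S=349.9056. Δ = (V_up−V_dn)/(S_up−S_dn) = (364.4410−137.0023)/(493.3669−265.9283) = 1.0000. V = [p*·364.4410 + (1−p*)·137.0023]/1.35 = 254.4049. B = V − Δ·S = -95.5007.
(1,0): S=133.7600. Δ = (V_up−V_dn)/(S_up−S_dn) = (93.4053−12.6832)/(188.6016−101.6576) = 0.9284. V = [p*·93.4053 + (1−p*)·12.6832]/1.35 = 63.6697. B = V − Δ·S = -60.5183.
(1,1): S=248.1600. Δ = (V_up−V_dn)/(S_up−S_dn) = (254.4049−93.4053)/(349.9056−188.6016) = 0.9981. V = [p*·254.4049 + (1−p*)·93.4053]/1.35 = 177.4396. B = V − Δ·S = -70.2521.
(0,0): S=176.0000. Δ = (V_up−V_dn)/(S_up−S_dn) = (177.4396−63.6697)/(248.1600−133.7600) = 0.9945. V = [p*·177.4396 + (1−p*)·63.6697]/1.35 = 123.6576. B = V − Δ·S = -51.3730.
Self-financing check: at every node Δ·S+B equals the discounted successor values.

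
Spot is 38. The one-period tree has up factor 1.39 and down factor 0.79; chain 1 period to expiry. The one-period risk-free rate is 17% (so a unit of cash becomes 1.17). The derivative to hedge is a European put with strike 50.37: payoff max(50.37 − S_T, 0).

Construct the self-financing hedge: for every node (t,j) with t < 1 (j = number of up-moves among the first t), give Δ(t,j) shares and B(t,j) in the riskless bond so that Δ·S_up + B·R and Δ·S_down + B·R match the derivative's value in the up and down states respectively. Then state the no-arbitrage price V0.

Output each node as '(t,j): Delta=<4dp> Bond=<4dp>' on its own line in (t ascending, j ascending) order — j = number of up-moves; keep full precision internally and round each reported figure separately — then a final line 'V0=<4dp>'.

(0,0): Delta=-0.8925 Bond=40.2942
V0=6.3775

Under the risk-neutral measure, an up-move has probability p* = (R−d)/(u−d) = 0.6333 and values discount at R = 1.17.
Terminal values V(1,·): V(1,0)=20.3500, V(1,1)=0.0000
Node (0,0) S=38.0000: V=(p*·0.0000+(1−p*)·20.3500)/1.17=6.3775; Δ=(0.0000−20.3500)/(52.8200−30.0200)=-0.8925; B=V−Δ·S=40.2942
The time-0 hedge costs 6.3775, which is the no-arbitrage price.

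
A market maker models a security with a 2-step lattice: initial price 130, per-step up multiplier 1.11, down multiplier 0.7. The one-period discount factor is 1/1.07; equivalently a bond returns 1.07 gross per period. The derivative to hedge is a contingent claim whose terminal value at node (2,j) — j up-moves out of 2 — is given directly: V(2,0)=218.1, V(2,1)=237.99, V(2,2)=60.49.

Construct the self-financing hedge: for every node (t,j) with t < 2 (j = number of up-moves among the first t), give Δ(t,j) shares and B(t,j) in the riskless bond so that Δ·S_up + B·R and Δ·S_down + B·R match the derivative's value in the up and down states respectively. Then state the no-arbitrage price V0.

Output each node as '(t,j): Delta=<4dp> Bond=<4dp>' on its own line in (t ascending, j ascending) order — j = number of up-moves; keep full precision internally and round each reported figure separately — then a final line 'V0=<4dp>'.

Under the risk-neutral measure, an up-move has probability p* = (R−d)/(u−d) = 0.9024 and values discount at R = 1.07.
Terminal values V(2,·): V(2,0)=218.1000, V(2,1)=237.9900, V(2,2)=60.4900
  t=1,j=0: stock 91.0000 → up 101.0100 (V=237.9900), down 63.7000 (V=218.1000). Price 220.6070; hedge Δ=0.5331, bond B=172.0948.
  t=1,j=1: stock 144.3000 → up 160.1730 (V=60.4900), down 101.0100 (V=237.9900). Price 72.7169; hedge Δ=-3.0002, bond B=505.6437.
  t=0,j=0: stock 130.0000 → up 144.3000 (V=72.7169), down 91.0000 (V=220.6070). Price 81.4441; hedge Δ=-2.7747, bond B=442.1517.
Self-financing check: at every node Δ·S+B equals the discounted successor values.

(0,0): Delta=-2.7747 Bond=442.1517
(1,0): Delta=0.5331 Bond=172.0948
(1,1): Delta=-3.0002 Bond=505.6437
V0=81.4441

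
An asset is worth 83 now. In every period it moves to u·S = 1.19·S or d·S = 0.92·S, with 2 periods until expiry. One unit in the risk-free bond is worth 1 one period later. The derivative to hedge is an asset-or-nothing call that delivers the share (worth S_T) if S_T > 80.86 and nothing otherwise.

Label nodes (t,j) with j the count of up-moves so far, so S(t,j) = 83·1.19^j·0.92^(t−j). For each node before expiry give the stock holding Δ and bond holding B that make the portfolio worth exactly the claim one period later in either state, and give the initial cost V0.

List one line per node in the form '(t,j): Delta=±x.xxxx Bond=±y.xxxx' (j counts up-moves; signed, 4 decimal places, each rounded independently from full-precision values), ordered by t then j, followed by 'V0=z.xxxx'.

The replicating-portfolio and risk-neutral prices coincide; use p* = (1−0.92)/(1.19−0.92) = 0.2963 for the latter.
Terminal values V(2,·): V(2,0)=0.0000, V(2,1)=90.8684, V(2,2)=117.5363
  t=1,j=0: stock 76.3600 → up 90.8684 (V=90.8684), down 70.2512 (V=0.0000). Price 26.9240; hedge Δ=4.4074, bond B=-309.6257.
  t=1,j=1: stock 98.7700 → up 117.5363 (V=117.5363), down 90.8684 (V=90.8684). Price 98.7700; hedge Δ=1.0000, bond B=0.0000.
  t=0,j=0: stock 83.0000 → up 98.7700 (V=98.7700), down 76.3600 (V=26.9240). Price 48.2117; hedge Δ=3.2060, bond B=-217.8847.
Check: Δ(0,0)·S0 + B(0,0) = 48.2117 = V0.

(0,0): Delta=3.2060 Bond=-217.8847
(1,0): Delta=4.4074 Bond=-309.6257
(1,1): Delta=1.0000 Bond=0.0000
V0=48.2117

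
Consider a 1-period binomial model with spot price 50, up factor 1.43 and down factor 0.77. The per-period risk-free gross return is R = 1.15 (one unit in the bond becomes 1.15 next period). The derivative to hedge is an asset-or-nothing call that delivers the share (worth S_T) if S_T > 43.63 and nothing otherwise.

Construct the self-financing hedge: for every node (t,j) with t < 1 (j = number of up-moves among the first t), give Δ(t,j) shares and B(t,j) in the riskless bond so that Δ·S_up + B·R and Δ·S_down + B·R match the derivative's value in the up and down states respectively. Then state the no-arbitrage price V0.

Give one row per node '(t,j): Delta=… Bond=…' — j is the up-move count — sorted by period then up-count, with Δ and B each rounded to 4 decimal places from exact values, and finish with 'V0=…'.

Risk-neutral probability p* = (R−d)/(u−d) = (1.15−0.77)/(1.43−0.77) = 0.5758.
At expiry t=1: V(1,0)=0.0000, V(1,1)=71.5000
  t=0,j=0: stock 50.0000 → up 71.5000 (V=71.5000), down 38.5000 (V=0.0000). Price 35.7971; hedge Δ=2.1667, bond B=-72.5362.
The time-0 hedge costs 35.7971, which is the no-arbitrage price.

(0,0): Delta=2.1667 Bond=-72.5362
V0=35.7971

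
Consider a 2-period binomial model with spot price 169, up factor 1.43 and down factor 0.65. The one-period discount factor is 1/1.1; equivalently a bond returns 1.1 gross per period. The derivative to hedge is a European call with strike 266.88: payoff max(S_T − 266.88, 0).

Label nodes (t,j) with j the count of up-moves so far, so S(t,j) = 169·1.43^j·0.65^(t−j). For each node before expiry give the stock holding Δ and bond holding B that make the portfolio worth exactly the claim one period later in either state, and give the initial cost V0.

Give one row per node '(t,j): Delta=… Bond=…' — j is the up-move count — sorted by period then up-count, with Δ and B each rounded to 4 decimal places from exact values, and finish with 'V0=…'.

(0,0): Delta=0.3132 Bond=-31.2731
(1,0): Delta=0.0000 Bond=0.0000
(1,1): Delta=0.4175 Bond=-59.6273
V0=21.6506

Since d<R<u, set p* = (R−d)/(u−d) = 0.5769; price each node as the discounted p*-expectation of its children.
At expiry t=2: V(2,0)=0.0000, V(2,1)=0.0000, V(2,2)=78.7081
(1,0): S=109.8500. Δ = (V_up−V_dn)/(S_up−S_dn) = (0.0000−0.0000)/(157.0855−71.4025) = 0.0000. V = [p*·0.0000 + (1−p*)·0.0000]/1.1 = 0.0000. B = V − Δ·S = 0.0000.
(1,1): S=241.6700. Δ = (V_up−V_dn)/(S_up−S_dn) = (78.7081−0.0000)/(345.5881−157.0855) = 0.4175. V = [p*·78.7081 + (1−p*)·0.0000]/1.1 = 41.2805. B = V − Δ·S = -59.6273.
(0,0): S=169.0000. Δ = (V_up−V_dn)/(S_up−S_dn) = (41.2805−0.0000)/(241.6700−109.8500) = 0.3132. V = [p*·41.2805 + (1−p*)·0.0000]/1.1 = 21.6506. B = V − Δ·S = -31.2731.
Each (Δ,B) replicates both successor values, so the strategy is self-financing and V0 is arbitrage-free.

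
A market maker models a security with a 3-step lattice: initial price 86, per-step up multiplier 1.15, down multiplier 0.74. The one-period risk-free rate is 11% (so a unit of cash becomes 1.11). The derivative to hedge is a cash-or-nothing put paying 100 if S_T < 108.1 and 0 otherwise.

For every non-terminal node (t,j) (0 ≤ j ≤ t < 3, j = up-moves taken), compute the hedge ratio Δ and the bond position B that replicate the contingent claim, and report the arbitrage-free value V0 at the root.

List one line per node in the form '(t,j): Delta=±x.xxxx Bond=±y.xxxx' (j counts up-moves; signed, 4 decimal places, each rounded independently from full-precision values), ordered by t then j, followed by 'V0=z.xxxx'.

(0,0): Delta=-1.8746 Bond=180.5959
(1,0): Delta=0.0000 Bond=81.1622
(1,1): Delta=-2.0050 Bond=213.3587
(2,0): Delta=0.0000 Bond=90.0901
(2,1): Delta=0.0000 Bond=90.0901
(2,2): Delta=-2.1445 Bond=252.6917
V0=19.3807

Risk-neutral probability p* = (R−d)/(u−d) = (1.11−0.74)/(1.15−0.74) = 0.9024.
At expiry t=3: V(3,0)=100.0000, V(3,1)=100.0000, V(3,2)=100.0000, V(3,3)=0.0000
  t=2,j=0: stock 47.0936 → up 54.1576 (V=100.0000), down 34.8493 (V=100.0000). Price 90.0901; hedge Δ=0.0000, bond B=90.0901.
  t=2,j=1: stock 73.1860 → up 84.1639 (V=100.0000), down 54.1576 (V=100.0000). Price 90.0901; hedge Δ=0.0000, bond B=90.0901.
  t=2,j=2: stock 113.7350 → up 130.7952 (V=0.0000), down 84.1639 (V=100.0000). Price 8.7893; hedge Δ=-2.1445, bond B=252.6917.
  t=1,j=0: stock 63.6400 → up 73.1860 (V=90.0901), down 47.0936 (V=90.0901). Price 81.1622; hedge Δ=0.0000, bond B=81.1622.
  t=1,j=1: stock 98.9000 → up 113.7350 (V=8.7893), down 73.1860 (V=90.0901). Price 15.0640; hedge Δ=-2.0050, bond B=213.3587.
  t=0,j=0: stock 86.0000 → up 98.9000 (V=15.0640), down 63.6400 (V=81.1622). Price 19.3807; hedge Δ=-1.8746, bond B=180.5959.
Check: Δ(0,0)·S0 + B(0,0) = 19.3807 = V0.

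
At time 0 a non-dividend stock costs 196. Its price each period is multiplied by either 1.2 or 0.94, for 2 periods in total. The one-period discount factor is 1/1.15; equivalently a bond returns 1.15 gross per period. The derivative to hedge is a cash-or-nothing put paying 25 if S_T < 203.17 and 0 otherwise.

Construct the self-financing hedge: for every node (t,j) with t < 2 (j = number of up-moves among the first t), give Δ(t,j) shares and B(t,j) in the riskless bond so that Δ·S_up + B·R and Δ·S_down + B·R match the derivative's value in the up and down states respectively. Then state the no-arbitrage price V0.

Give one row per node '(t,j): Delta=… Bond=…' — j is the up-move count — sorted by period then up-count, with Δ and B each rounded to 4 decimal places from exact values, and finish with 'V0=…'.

Under the risk-neutral measure, an up-move has probability p* = (R−d)/(u−d) = 0.8077 and values discount at R = 1.15.
Terminal values V(2,·): V(2,0)=25.0000, V(2,1)=0.0000, V(2,2)=0.0000
Node (1,0) S=184.2400: V=(p*·0.0000+(1−p*)·25.0000)/1.15=4.1806; Δ=(0.0000−25.0000)/(221.0880−173.1856)=-0.5219; B=V−Δ·S=100.3344
Node (1,1) S=235.2000: V=(p*·0.0000+(1−p*)·0.0000)/1.15=0.0000; Δ=(0.0000−0.0000)/(282.2400−221.0880)=0.0000; B=V−Δ·S=0.0000
Node (0,0) S=196.0000: V=(p*·0.0000+(1−p*)·4.1806)/1.15=0.6991; Δ=(0.0000−4.1806)/(235.2000−184.2400)=-0.0820; B=V−Δ·S=16.7783
Root portfolio cost Δ·196+B reproduces V0=0.6991.

(0,0): Delta=-0.0820 Bond=16.7783
(1,0): Delta=-0.5219 Bond=100.3344
(1,1): Delta=0.0000 Bond=0.0000
V0=0.6991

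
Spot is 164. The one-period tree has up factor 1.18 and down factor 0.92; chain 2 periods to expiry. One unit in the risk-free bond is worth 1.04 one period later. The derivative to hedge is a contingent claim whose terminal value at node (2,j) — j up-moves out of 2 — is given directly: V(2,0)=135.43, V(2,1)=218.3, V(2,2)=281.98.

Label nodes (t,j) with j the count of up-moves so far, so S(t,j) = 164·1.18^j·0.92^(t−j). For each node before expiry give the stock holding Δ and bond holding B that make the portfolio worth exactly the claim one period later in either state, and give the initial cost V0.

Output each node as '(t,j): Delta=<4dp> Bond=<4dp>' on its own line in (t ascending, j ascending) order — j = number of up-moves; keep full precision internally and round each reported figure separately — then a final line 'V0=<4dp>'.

Risk-neutral probability p* = (R−d)/(u−d) = (1.04−0.92)/(1.18−0.92) = 0.4615.
Terminal values V(2,·): V(2,0)=135.4300, V(2,1)=218.3000, V(2,2)=281.9800
Node (1,0) S=150.8800: V=(p*·218.3000+(1−p*)·135.4300)/1.04=166.9978; Δ=(218.3000−135.4300)/(178.0384−138.8096)=2.1125; B=V−Δ·S=-151.7330
Node (1,1) S=193.5200: V=(p*·281.9800+(1−p*)·218.3000)/1.04=238.1642; Δ=(281.9800−218.3000)/(228.3536−178.0384)=1.2656; B=V−Δ·S=-6.7589
Node (0,0) S=164.0000: V=(p*·238.1642+(1−p*)·166.9978)/1.04=192.1575; Δ=(238.1642−166.9978)/(193.5200−150.8800)=1.6690; B=V−Δ·S=-81.5595
The time-0 hedge costs 192.1575, which is the no-arbitrage price.

(0,0): Delta=1.6690 Bond=-81.5595
(1,0): Delta=2.1125 Bond=-151.7330
(1,1): Delta=1.2656 Bond=-6.7589
V0=192.1575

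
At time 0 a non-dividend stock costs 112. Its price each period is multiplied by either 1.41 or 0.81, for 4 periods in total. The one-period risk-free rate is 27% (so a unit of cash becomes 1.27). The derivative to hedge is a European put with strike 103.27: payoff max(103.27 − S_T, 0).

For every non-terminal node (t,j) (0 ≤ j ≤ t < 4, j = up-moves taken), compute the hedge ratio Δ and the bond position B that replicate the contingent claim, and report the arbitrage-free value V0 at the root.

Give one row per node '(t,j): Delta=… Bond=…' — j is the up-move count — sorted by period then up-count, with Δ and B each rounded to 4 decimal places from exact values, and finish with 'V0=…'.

Risk-neutral probability p* = (R−d)/(u−d) = (1.27−0.81)/(1.41−0.81) = 0.7667.
Terminal values V(4,·): V(4,0)=55.0577, V(4,1)=19.3448, V(4,2)=0.0000, V(4,3)=0.0000, V(4,4)=0.0000
  t=3,j=0: stock 59.5214 → up 83.9252 (V=19.3448), down 48.2123 (V=55.0577). Price 21.7936; hedge Δ=-1.0000, bond B=81.3150.
  t=3,j=1: stock 103.6113 → up 146.0919 (V=0.0000), down 83.9252 (V=19.3448). Price 3.5542; hedge Δ=-0.3112, bond B=35.7956.
  t=3,j=2: stock 180.3604 → up 254.3082 (V=0.0000), down 146.0919 (V=0.0000). Price 0.0000; hedge Δ=0.0000, bond B=0.0000.
  t=3,j=3: stock 313.9608 → up 442.6847 (V=0.0000), down 254.3082 (V=0.0000). Price 0.0000; hedge Δ=0.0000, bond B=0.0000.
  t=2,j=0: stock 73.4832 → up 103.6113 (V=3.5542), down 59.5214 (V=21.7936). Price 6.1496; hedge Δ=-0.4137, bond B=36.5486.
  t=2,j=1: stock 127.9152 → up 180.3604 (V=0.0000), down 103.6113 (V=3.5542). Price 0.6530; hedge Δ=-0.0463, bond B=6.5766.
  t=2,j=2: stock 222.6672 → up 313.9608 (V=0.0000), down 180.3604 (V=0.0000). Price 0.0000; hedge Δ=0.0000, bond B=0.0000.
  t=1,j=0: stock 90.7200 → up 127.9152 (V=0.6530), down 73.4832 (V=6.1496). Price 1.5241; hedge Δ=-0.1010, bond B=10.6851.
  t=1,j=1: stock 157.9200 → up 222.6672 (V=0.0000), down 127.9152 (V=0.6530). Price 0.1200; hedge Δ=-0.0069, bond B=1.2083.
  t=0,j=0: stock 112.0000 → up 157.9200 (V=0.1200), down 90.7200 (V=1.5241). Price 0.3524; hedge Δ=-0.0209, bond B=2.6926.
Root portfolio cost Δ·112+B reproduces V0=0.3524.

(0,0): Delta=-0.0209 Bond=2.6926
(1,0): Delta=-0.1010 Bond=10.6851
(1,1): Delta=-0.0069 Bond=1.2083
(2,0): Delta=-0.4137 Bond=36.5486
(2,1): Delta=-0.0463 Bond=6.5766
(2,2): Delta=0.0000 Bond=0.0000
(3,0): Delta=-1.0000 Bond=81.3150
(3,1): Delta=-0.3112 Bond=35.7956
(3,2): Delta=0.0000 Bond=0.0000
(3,3): Delta=0.0000 Bond=0.0000
V0=0.3524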